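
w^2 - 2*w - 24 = (w - 6)*(w + 4)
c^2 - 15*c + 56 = (c - 8)*(c - 7)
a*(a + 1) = a^2 + a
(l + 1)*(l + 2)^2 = l^3 + 5*l^2 + 8*l + 4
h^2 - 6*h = h*(h - 6)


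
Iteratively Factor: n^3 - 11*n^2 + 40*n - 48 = (n - 3)*(n^2 - 8*n + 16) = (n - 4)*(n - 3)*(n - 4)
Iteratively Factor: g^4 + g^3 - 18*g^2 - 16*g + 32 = (g + 4)*(g^3 - 3*g^2 - 6*g + 8) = (g + 2)*(g + 4)*(g^2 - 5*g + 4) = (g - 1)*(g + 2)*(g + 4)*(g - 4)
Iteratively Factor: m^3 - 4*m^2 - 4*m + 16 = (m - 4)*(m^2 - 4) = (m - 4)*(m - 2)*(m + 2)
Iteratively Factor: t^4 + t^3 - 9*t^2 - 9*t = (t)*(t^3 + t^2 - 9*t - 9) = t*(t + 3)*(t^2 - 2*t - 3) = t*(t + 1)*(t + 3)*(t - 3)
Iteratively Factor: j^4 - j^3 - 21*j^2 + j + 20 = (j - 5)*(j^3 + 4*j^2 - j - 4) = (j - 5)*(j - 1)*(j^2 + 5*j + 4) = (j - 5)*(j - 1)*(j + 4)*(j + 1)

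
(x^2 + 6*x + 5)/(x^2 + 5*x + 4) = (x + 5)/(x + 4)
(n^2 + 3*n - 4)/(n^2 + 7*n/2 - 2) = 2*(n - 1)/(2*n - 1)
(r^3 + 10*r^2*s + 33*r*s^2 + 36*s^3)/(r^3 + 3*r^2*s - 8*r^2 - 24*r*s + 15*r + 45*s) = (r^2 + 7*r*s + 12*s^2)/(r^2 - 8*r + 15)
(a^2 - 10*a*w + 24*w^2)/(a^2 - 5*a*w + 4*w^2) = (-a + 6*w)/(-a + w)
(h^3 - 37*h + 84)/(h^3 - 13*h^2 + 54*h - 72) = (h + 7)/(h - 6)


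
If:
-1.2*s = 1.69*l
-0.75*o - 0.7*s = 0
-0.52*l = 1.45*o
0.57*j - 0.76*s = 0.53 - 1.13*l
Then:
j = 0.93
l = 0.00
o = 0.00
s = 0.00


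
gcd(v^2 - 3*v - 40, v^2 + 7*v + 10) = v + 5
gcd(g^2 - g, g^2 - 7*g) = g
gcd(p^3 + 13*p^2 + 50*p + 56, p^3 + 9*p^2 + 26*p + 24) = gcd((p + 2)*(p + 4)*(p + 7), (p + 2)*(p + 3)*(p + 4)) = p^2 + 6*p + 8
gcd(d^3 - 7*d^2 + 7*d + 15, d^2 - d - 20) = d - 5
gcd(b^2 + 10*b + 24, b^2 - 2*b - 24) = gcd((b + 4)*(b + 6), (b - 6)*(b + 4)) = b + 4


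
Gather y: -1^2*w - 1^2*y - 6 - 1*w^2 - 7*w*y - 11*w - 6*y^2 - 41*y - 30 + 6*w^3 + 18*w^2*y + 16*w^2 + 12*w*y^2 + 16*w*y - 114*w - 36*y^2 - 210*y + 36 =6*w^3 + 15*w^2 - 126*w + y^2*(12*w - 42) + y*(18*w^2 + 9*w - 252)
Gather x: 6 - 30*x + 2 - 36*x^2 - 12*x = -36*x^2 - 42*x + 8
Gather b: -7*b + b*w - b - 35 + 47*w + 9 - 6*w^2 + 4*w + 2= b*(w - 8) - 6*w^2 + 51*w - 24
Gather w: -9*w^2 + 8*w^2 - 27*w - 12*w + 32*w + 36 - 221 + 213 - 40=-w^2 - 7*w - 12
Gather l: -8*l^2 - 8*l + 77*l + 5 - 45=-8*l^2 + 69*l - 40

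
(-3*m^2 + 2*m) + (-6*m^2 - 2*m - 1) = -9*m^2 - 1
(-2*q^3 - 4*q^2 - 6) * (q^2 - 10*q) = -2*q^5 + 16*q^4 + 40*q^3 - 6*q^2 + 60*q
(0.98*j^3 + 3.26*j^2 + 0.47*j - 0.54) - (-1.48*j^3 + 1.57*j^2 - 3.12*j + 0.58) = 2.46*j^3 + 1.69*j^2 + 3.59*j - 1.12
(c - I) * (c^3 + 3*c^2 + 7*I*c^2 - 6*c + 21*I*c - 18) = c^4 + 3*c^3 + 6*I*c^3 + c^2 + 18*I*c^2 + 3*c + 6*I*c + 18*I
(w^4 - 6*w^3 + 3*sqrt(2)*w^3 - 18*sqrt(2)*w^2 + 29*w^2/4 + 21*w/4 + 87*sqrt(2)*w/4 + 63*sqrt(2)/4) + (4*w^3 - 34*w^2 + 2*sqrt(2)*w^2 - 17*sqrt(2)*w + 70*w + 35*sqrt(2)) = w^4 - 2*w^3 + 3*sqrt(2)*w^3 - 107*w^2/4 - 16*sqrt(2)*w^2 + 19*sqrt(2)*w/4 + 301*w/4 + 203*sqrt(2)/4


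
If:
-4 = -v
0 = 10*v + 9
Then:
No Solution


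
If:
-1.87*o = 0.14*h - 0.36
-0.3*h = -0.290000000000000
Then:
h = 0.97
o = 0.12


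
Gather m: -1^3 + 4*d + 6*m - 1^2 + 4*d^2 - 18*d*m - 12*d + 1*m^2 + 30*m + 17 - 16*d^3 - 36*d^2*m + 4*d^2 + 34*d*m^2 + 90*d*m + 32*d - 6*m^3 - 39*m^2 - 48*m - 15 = -16*d^3 + 8*d^2 + 24*d - 6*m^3 + m^2*(34*d - 38) + m*(-36*d^2 + 72*d - 12)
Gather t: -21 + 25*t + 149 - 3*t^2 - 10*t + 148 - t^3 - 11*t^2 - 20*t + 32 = -t^3 - 14*t^2 - 5*t + 308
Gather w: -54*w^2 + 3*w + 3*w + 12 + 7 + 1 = -54*w^2 + 6*w + 20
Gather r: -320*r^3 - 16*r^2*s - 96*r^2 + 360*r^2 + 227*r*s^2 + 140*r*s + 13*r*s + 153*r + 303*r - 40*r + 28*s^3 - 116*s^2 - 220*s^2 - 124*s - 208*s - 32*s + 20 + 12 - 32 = -320*r^3 + r^2*(264 - 16*s) + r*(227*s^2 + 153*s + 416) + 28*s^3 - 336*s^2 - 364*s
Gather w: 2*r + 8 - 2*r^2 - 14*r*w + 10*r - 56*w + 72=-2*r^2 + 12*r + w*(-14*r - 56) + 80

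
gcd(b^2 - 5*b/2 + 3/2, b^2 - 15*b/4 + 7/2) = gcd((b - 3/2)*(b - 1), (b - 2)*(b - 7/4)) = 1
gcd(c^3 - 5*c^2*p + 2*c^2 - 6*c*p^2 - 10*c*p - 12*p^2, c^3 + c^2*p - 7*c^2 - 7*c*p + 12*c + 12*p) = c + p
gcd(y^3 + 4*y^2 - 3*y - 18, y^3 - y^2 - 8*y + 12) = y^2 + y - 6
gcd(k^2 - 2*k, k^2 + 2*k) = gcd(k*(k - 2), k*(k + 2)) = k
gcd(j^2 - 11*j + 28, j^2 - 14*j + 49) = j - 7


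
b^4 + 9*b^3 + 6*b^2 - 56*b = b*(b - 2)*(b + 4)*(b + 7)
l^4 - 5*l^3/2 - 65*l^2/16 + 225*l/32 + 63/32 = (l - 3)*(l - 3/2)*(l + 1/4)*(l + 7/4)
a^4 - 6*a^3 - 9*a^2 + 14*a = a*(a - 7)*(a - 1)*(a + 2)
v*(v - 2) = v^2 - 2*v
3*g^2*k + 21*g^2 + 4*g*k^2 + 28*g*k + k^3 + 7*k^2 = (g + k)*(3*g + k)*(k + 7)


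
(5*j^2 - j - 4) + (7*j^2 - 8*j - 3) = 12*j^2 - 9*j - 7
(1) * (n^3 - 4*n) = n^3 - 4*n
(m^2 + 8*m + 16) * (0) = 0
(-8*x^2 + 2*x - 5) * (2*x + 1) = -16*x^3 - 4*x^2 - 8*x - 5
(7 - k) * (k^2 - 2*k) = -k^3 + 9*k^2 - 14*k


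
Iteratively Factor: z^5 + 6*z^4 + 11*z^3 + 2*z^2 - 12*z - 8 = (z - 1)*(z^4 + 7*z^3 + 18*z^2 + 20*z + 8) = (z - 1)*(z + 2)*(z^3 + 5*z^2 + 8*z + 4) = (z - 1)*(z + 1)*(z + 2)*(z^2 + 4*z + 4) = (z - 1)*(z + 1)*(z + 2)^2*(z + 2)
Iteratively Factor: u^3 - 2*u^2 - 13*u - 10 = (u + 2)*(u^2 - 4*u - 5) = (u + 1)*(u + 2)*(u - 5)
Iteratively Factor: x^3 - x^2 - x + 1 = (x - 1)*(x^2 - 1) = (x - 1)*(x + 1)*(x - 1)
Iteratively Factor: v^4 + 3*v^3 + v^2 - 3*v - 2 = (v + 1)*(v^3 + 2*v^2 - v - 2) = (v - 1)*(v + 1)*(v^2 + 3*v + 2) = (v - 1)*(v + 1)^2*(v + 2)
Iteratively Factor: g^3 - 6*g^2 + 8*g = (g)*(g^2 - 6*g + 8) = g*(g - 2)*(g - 4)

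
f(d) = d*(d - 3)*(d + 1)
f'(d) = d*(d - 3) + d*(d + 1) + (d - 3)*(d + 1)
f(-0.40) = 0.82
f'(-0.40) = -0.92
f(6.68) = 188.79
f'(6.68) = 104.15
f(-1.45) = -2.90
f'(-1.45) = 9.11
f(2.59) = -3.81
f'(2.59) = 6.76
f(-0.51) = 0.88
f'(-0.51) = -0.18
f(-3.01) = -36.36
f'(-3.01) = 36.22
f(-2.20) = -13.73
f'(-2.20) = 20.32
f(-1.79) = -6.77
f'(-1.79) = 13.77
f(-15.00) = -3780.00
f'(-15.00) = 732.00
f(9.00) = 540.00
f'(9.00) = 204.00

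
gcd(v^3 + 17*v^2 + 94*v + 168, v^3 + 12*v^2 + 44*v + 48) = v^2 + 10*v + 24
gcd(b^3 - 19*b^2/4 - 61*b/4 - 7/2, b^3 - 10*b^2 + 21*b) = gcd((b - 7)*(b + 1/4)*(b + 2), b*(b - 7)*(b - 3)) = b - 7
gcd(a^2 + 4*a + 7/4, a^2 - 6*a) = 1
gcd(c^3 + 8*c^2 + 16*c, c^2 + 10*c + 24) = c + 4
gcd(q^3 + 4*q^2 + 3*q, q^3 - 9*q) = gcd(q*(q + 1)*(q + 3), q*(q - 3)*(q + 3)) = q^2 + 3*q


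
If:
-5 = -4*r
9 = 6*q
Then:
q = 3/2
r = 5/4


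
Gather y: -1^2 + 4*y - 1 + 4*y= 8*y - 2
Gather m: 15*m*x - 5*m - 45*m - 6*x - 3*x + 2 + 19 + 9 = m*(15*x - 50) - 9*x + 30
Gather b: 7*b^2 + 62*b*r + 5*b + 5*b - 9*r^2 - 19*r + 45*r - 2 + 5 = 7*b^2 + b*(62*r + 10) - 9*r^2 + 26*r + 3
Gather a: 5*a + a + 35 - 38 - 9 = 6*a - 12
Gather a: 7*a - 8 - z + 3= 7*a - z - 5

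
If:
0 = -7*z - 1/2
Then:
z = -1/14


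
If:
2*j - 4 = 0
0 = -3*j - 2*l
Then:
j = 2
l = -3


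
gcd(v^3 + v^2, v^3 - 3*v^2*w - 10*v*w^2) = v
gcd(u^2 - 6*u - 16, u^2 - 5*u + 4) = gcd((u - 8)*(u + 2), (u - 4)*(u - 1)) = 1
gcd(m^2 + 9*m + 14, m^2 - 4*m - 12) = m + 2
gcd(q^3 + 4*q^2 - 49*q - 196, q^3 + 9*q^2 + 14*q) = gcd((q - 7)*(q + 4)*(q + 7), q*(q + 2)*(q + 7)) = q + 7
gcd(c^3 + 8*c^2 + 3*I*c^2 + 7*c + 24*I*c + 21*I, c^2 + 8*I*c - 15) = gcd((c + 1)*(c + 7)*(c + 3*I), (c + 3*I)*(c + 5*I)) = c + 3*I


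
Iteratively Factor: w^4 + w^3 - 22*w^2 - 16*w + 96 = (w - 2)*(w^3 + 3*w^2 - 16*w - 48) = (w - 2)*(w + 3)*(w^2 - 16) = (w - 4)*(w - 2)*(w + 3)*(w + 4)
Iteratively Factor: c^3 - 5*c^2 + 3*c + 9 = (c - 3)*(c^2 - 2*c - 3) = (c - 3)^2*(c + 1)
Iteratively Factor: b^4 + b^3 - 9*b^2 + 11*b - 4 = (b - 1)*(b^3 + 2*b^2 - 7*b + 4) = (b - 1)^2*(b^2 + 3*b - 4) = (b - 1)^3*(b + 4)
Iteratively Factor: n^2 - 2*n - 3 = (n + 1)*(n - 3)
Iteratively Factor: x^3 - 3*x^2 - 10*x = (x + 2)*(x^2 - 5*x) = x*(x + 2)*(x - 5)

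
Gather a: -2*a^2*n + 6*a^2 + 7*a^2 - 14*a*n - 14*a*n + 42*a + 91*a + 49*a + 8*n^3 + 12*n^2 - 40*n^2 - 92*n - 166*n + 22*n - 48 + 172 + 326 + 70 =a^2*(13 - 2*n) + a*(182 - 28*n) + 8*n^3 - 28*n^2 - 236*n + 520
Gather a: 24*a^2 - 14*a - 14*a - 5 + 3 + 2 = 24*a^2 - 28*a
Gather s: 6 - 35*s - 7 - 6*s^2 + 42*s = -6*s^2 + 7*s - 1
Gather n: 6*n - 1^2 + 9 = 6*n + 8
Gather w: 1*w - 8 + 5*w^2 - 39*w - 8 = 5*w^2 - 38*w - 16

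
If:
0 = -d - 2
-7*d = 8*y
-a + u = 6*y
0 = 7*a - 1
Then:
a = 1/7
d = -2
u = 149/14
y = 7/4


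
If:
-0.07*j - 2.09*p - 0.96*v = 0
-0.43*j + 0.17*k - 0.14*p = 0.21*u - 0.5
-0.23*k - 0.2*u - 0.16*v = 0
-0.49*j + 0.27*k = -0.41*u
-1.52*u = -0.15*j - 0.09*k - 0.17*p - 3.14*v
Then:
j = 0.17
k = -1.36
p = -0.27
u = 1.10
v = 0.58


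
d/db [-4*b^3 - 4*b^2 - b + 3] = -12*b^2 - 8*b - 1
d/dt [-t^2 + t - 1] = 1 - 2*t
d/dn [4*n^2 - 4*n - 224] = 8*n - 4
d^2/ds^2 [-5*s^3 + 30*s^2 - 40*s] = 60 - 30*s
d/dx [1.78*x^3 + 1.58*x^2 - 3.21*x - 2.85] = 5.34*x^2 + 3.16*x - 3.21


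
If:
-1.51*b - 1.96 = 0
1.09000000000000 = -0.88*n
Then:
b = -1.30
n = -1.24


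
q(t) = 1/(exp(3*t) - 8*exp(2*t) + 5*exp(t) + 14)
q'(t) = (-3*exp(3*t) + 16*exp(2*t) - 5*exp(t))/(exp(3*t) - 8*exp(2*t) + 5*exp(t) + 14)^2 = (-3*exp(2*t) + 16*exp(t) - 5)*exp(t)/(exp(3*t) - 8*exp(2*t) + 5*exp(t) + 14)^2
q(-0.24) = 0.07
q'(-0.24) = 0.02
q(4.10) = 0.00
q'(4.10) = -0.00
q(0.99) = -0.09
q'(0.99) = 0.36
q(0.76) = -0.47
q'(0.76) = 7.44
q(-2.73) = 0.07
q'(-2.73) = -0.00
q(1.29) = -0.04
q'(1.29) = 0.08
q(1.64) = -0.03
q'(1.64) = -0.01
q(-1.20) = 0.07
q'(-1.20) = -0.00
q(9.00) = 0.00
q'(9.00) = 0.00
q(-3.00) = 0.07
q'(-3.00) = 0.00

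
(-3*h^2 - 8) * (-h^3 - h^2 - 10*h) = 3*h^5 + 3*h^4 + 38*h^3 + 8*h^2 + 80*h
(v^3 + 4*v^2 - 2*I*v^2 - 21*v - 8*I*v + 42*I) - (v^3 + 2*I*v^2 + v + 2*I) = 4*v^2 - 4*I*v^2 - 22*v - 8*I*v + 40*I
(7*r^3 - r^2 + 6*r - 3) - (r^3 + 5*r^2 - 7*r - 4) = 6*r^3 - 6*r^2 + 13*r + 1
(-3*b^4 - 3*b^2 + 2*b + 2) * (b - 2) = -3*b^5 + 6*b^4 - 3*b^3 + 8*b^2 - 2*b - 4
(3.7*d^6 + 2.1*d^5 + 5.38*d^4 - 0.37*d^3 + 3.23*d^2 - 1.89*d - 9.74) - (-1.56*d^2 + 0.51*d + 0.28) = 3.7*d^6 + 2.1*d^5 + 5.38*d^4 - 0.37*d^3 + 4.79*d^2 - 2.4*d - 10.02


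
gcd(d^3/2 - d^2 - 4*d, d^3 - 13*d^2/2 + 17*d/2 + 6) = d - 4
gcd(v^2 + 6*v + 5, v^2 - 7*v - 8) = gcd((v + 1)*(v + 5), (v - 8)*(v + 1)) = v + 1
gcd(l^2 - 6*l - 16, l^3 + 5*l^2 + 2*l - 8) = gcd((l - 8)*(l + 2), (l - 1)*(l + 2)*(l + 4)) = l + 2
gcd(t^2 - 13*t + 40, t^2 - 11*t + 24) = t - 8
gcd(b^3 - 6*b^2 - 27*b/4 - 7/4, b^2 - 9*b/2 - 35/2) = b - 7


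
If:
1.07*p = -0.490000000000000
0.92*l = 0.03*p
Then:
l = -0.01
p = -0.46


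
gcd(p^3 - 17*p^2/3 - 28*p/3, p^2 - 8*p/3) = p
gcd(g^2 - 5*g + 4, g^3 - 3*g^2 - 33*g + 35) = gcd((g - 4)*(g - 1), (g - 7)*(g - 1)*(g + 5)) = g - 1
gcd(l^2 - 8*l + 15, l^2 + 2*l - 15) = l - 3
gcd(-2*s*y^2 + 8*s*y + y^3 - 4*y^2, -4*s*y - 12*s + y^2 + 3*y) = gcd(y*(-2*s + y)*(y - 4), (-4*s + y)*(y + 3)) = 1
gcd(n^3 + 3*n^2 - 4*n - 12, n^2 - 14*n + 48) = 1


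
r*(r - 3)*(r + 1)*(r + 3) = r^4 + r^3 - 9*r^2 - 9*r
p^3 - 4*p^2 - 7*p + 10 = (p - 5)*(p - 1)*(p + 2)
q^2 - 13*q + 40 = (q - 8)*(q - 5)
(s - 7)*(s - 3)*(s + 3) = s^3 - 7*s^2 - 9*s + 63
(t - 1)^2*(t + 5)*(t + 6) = t^4 + 9*t^3 + 9*t^2 - 49*t + 30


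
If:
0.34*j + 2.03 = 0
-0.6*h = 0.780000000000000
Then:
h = -1.30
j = -5.97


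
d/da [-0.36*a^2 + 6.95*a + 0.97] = 6.95 - 0.72*a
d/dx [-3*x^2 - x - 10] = -6*x - 1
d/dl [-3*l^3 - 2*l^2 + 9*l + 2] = -9*l^2 - 4*l + 9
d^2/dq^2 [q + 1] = 0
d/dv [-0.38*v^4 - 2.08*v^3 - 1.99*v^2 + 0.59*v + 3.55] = -1.52*v^3 - 6.24*v^2 - 3.98*v + 0.59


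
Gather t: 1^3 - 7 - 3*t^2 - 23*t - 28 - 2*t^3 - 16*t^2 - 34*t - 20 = -2*t^3 - 19*t^2 - 57*t - 54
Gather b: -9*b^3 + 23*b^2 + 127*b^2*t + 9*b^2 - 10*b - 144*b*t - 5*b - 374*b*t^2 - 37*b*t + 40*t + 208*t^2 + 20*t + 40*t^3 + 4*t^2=-9*b^3 + b^2*(127*t + 32) + b*(-374*t^2 - 181*t - 15) + 40*t^3 + 212*t^2 + 60*t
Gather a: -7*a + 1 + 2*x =-7*a + 2*x + 1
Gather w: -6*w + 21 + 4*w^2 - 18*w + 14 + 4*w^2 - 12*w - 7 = 8*w^2 - 36*w + 28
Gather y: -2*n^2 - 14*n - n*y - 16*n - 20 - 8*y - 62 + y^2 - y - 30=-2*n^2 - 30*n + y^2 + y*(-n - 9) - 112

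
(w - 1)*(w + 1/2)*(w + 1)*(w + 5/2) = w^4 + 3*w^3 + w^2/4 - 3*w - 5/4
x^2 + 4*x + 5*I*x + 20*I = (x + 4)*(x + 5*I)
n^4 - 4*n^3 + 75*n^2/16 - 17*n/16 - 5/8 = (n - 2)*(n - 5/4)*(n - 1)*(n + 1/4)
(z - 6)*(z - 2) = z^2 - 8*z + 12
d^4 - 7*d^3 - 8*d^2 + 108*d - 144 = (d - 6)*(d - 3)*(d - 2)*(d + 4)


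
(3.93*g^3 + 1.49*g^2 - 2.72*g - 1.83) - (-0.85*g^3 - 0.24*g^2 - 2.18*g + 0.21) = 4.78*g^3 + 1.73*g^2 - 0.54*g - 2.04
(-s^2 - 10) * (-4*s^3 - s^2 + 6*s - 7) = 4*s^5 + s^4 + 34*s^3 + 17*s^2 - 60*s + 70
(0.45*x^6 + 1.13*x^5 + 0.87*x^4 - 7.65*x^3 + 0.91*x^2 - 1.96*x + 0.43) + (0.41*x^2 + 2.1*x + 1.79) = 0.45*x^6 + 1.13*x^5 + 0.87*x^4 - 7.65*x^3 + 1.32*x^2 + 0.14*x + 2.22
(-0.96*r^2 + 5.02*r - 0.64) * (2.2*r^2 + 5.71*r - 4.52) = -2.112*r^4 + 5.5624*r^3 + 31.5954*r^2 - 26.3448*r + 2.8928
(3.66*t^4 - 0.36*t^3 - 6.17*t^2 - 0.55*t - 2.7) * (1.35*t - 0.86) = 4.941*t^5 - 3.6336*t^4 - 8.0199*t^3 + 4.5637*t^2 - 3.172*t + 2.322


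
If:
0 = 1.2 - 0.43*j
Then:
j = 2.79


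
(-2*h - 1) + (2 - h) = 1 - 3*h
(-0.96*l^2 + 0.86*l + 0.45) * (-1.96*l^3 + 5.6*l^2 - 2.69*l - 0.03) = 1.8816*l^5 - 7.0616*l^4 + 6.5164*l^3 + 0.2354*l^2 - 1.2363*l - 0.0135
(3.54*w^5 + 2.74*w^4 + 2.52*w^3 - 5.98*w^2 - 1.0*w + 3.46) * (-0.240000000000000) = -0.8496*w^5 - 0.6576*w^4 - 0.6048*w^3 + 1.4352*w^2 + 0.24*w - 0.8304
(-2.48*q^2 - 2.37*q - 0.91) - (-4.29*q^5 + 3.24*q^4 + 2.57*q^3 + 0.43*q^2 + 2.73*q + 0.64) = 4.29*q^5 - 3.24*q^4 - 2.57*q^3 - 2.91*q^2 - 5.1*q - 1.55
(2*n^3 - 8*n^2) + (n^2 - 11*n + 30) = 2*n^3 - 7*n^2 - 11*n + 30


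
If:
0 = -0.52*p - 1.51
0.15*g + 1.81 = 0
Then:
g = -12.07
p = -2.90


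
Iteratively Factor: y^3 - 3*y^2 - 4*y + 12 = (y + 2)*(y^2 - 5*y + 6) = (y - 3)*(y + 2)*(y - 2)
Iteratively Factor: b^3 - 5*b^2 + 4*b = (b)*(b^2 - 5*b + 4) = b*(b - 4)*(b - 1)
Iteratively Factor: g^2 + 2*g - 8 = (g - 2)*(g + 4)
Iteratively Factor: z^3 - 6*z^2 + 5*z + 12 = (z + 1)*(z^2 - 7*z + 12) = (z - 4)*(z + 1)*(z - 3)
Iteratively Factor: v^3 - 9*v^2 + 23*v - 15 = (v - 5)*(v^2 - 4*v + 3) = (v - 5)*(v - 3)*(v - 1)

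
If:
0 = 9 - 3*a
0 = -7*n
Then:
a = 3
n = 0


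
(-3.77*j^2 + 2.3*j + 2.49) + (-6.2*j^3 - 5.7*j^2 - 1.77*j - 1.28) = -6.2*j^3 - 9.47*j^2 + 0.53*j + 1.21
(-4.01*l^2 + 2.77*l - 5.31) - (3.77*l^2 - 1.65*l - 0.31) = -7.78*l^2 + 4.42*l - 5.0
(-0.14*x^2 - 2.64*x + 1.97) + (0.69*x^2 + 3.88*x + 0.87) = 0.55*x^2 + 1.24*x + 2.84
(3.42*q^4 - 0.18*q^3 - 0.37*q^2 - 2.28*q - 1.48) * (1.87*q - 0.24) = 6.3954*q^5 - 1.1574*q^4 - 0.6487*q^3 - 4.1748*q^2 - 2.2204*q + 0.3552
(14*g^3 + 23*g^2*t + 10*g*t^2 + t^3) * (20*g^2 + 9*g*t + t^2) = 280*g^5 + 586*g^4*t + 421*g^3*t^2 + 133*g^2*t^3 + 19*g*t^4 + t^5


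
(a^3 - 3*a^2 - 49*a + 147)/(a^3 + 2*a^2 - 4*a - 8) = (a^3 - 3*a^2 - 49*a + 147)/(a^3 + 2*a^2 - 4*a - 8)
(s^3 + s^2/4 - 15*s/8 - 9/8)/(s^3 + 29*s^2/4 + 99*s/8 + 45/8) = (2*s^2 - s - 3)/(2*s^2 + 13*s + 15)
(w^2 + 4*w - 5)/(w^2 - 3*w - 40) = (w - 1)/(w - 8)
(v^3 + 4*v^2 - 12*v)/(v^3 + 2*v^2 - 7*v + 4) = v*(v^2 + 4*v - 12)/(v^3 + 2*v^2 - 7*v + 4)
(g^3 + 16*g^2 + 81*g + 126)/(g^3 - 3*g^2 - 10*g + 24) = (g^2 + 13*g + 42)/(g^2 - 6*g + 8)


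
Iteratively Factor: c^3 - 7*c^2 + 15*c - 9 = (c - 3)*(c^2 - 4*c + 3) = (c - 3)^2*(c - 1)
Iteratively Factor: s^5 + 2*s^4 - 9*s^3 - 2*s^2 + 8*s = (s - 2)*(s^4 + 4*s^3 - s^2 - 4*s) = (s - 2)*(s + 1)*(s^3 + 3*s^2 - 4*s) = (s - 2)*(s + 1)*(s + 4)*(s^2 - s) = s*(s - 2)*(s + 1)*(s + 4)*(s - 1)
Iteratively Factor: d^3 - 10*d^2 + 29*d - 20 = (d - 1)*(d^2 - 9*d + 20) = (d - 5)*(d - 1)*(d - 4)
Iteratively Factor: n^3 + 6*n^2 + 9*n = (n + 3)*(n^2 + 3*n) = n*(n + 3)*(n + 3)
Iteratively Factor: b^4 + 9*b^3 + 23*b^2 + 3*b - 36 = (b - 1)*(b^3 + 10*b^2 + 33*b + 36) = (b - 1)*(b + 3)*(b^2 + 7*b + 12) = (b - 1)*(b + 3)*(b + 4)*(b + 3)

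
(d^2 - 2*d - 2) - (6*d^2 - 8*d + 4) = -5*d^2 + 6*d - 6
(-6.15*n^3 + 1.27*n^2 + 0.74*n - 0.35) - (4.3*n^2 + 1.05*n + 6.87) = -6.15*n^3 - 3.03*n^2 - 0.31*n - 7.22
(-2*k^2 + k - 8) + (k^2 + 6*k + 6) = -k^2 + 7*k - 2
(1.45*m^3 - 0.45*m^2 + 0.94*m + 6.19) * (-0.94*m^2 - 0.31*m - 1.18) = -1.363*m^5 - 0.0265*m^4 - 2.4551*m^3 - 5.579*m^2 - 3.0281*m - 7.3042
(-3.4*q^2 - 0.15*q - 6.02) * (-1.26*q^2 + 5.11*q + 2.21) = 4.284*q^4 - 17.185*q^3 - 0.6953*q^2 - 31.0937*q - 13.3042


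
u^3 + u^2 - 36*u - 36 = (u - 6)*(u + 1)*(u + 6)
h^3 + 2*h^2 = h^2*(h + 2)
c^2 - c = c*(c - 1)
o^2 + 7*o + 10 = (o + 2)*(o + 5)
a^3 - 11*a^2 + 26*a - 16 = (a - 8)*(a - 2)*(a - 1)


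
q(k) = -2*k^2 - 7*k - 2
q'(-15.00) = 53.00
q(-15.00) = -347.00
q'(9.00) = -43.00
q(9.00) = -227.00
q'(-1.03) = -2.88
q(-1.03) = 3.09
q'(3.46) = -20.84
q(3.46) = -50.16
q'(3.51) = -21.04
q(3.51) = -51.21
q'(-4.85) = 12.40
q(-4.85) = -15.10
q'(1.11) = -11.44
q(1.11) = -12.23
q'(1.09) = -11.36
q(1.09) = -12.01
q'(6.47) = -32.88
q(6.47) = -131.01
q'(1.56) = -13.24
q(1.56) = -17.79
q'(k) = -4*k - 7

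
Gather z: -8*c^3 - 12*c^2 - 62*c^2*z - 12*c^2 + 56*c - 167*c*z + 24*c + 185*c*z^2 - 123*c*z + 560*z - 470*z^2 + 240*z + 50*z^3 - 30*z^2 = -8*c^3 - 24*c^2 + 80*c + 50*z^3 + z^2*(185*c - 500) + z*(-62*c^2 - 290*c + 800)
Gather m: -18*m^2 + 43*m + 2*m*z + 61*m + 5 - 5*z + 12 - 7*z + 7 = -18*m^2 + m*(2*z + 104) - 12*z + 24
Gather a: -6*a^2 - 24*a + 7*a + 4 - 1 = -6*a^2 - 17*a + 3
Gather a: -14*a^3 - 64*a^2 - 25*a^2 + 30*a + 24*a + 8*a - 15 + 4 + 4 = -14*a^3 - 89*a^2 + 62*a - 7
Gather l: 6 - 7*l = 6 - 7*l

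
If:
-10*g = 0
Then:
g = 0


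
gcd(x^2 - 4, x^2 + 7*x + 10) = x + 2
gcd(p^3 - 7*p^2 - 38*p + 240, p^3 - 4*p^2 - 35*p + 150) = p^2 + p - 30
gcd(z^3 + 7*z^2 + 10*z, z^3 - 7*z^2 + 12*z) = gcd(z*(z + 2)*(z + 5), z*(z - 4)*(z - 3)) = z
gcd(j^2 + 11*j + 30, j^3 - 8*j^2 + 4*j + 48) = 1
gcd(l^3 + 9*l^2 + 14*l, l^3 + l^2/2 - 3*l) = l^2 + 2*l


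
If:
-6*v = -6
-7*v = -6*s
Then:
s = 7/6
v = 1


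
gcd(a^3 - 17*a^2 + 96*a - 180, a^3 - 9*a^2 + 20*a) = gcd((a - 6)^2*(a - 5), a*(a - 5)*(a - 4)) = a - 5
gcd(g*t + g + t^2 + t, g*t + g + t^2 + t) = g*t + g + t^2 + t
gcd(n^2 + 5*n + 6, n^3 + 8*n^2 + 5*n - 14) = n + 2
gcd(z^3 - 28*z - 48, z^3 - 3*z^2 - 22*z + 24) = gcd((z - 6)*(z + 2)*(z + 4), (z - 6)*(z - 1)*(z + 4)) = z^2 - 2*z - 24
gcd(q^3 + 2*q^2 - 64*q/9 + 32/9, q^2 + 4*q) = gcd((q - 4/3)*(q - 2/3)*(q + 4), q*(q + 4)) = q + 4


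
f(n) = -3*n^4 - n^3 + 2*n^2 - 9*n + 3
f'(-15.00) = 39756.00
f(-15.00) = -147912.00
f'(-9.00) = 8460.00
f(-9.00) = -18708.00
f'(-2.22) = 98.63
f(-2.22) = -29.09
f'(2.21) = -144.34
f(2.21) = -89.48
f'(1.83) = -85.27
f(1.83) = -46.55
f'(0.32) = -8.42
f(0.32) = 0.26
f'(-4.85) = 1270.04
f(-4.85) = -1452.14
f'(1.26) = -32.73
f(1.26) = -14.73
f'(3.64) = -612.93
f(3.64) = -578.15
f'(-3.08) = 300.84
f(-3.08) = -191.06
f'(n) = -12*n^3 - 3*n^2 + 4*n - 9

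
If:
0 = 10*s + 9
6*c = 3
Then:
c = 1/2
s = -9/10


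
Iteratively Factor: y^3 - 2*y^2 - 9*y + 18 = (y - 2)*(y^2 - 9) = (y - 3)*(y - 2)*(y + 3)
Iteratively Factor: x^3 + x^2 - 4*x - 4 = (x + 2)*(x^2 - x - 2) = (x - 2)*(x + 2)*(x + 1)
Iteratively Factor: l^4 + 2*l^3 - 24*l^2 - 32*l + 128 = (l - 2)*(l^3 + 4*l^2 - 16*l - 64) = (l - 2)*(l + 4)*(l^2 - 16) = (l - 4)*(l - 2)*(l + 4)*(l + 4)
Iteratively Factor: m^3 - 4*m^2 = (m)*(m^2 - 4*m) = m*(m - 4)*(m)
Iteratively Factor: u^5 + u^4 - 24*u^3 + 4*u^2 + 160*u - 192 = (u + 4)*(u^4 - 3*u^3 - 12*u^2 + 52*u - 48) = (u - 2)*(u + 4)*(u^3 - u^2 - 14*u + 24) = (u - 3)*(u - 2)*(u + 4)*(u^2 + 2*u - 8) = (u - 3)*(u - 2)^2*(u + 4)*(u + 4)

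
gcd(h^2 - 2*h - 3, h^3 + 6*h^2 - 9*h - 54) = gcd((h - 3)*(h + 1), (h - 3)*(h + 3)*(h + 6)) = h - 3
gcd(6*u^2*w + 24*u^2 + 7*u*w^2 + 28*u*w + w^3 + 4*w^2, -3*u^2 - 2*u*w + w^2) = u + w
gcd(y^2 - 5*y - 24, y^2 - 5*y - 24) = y^2 - 5*y - 24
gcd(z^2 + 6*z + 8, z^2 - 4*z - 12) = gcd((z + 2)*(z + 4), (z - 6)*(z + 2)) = z + 2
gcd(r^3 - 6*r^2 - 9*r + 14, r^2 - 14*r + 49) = r - 7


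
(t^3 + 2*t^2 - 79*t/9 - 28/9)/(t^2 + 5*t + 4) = (t^2 - 2*t - 7/9)/(t + 1)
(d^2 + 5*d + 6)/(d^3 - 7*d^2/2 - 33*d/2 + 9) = 2*(d + 2)/(2*d^2 - 13*d + 6)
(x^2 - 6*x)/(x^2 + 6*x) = (x - 6)/(x + 6)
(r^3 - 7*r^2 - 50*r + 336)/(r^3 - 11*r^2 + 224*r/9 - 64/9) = 9*(r^2 + r - 42)/(9*r^2 - 27*r + 8)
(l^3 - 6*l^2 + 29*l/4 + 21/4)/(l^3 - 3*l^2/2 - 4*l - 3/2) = (l - 7/2)/(l + 1)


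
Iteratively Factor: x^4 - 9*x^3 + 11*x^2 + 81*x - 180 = (x - 4)*(x^3 - 5*x^2 - 9*x + 45) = (x - 4)*(x + 3)*(x^2 - 8*x + 15) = (x - 4)*(x - 3)*(x + 3)*(x - 5)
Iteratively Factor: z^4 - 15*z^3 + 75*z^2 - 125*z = (z - 5)*(z^3 - 10*z^2 + 25*z) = (z - 5)^2*(z^2 - 5*z) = z*(z - 5)^2*(z - 5)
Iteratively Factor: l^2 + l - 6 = (l - 2)*(l + 3)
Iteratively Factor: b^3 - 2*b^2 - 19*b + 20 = (b + 4)*(b^2 - 6*b + 5) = (b - 1)*(b + 4)*(b - 5)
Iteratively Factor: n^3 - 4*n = (n - 2)*(n^2 + 2*n) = (n - 2)*(n + 2)*(n)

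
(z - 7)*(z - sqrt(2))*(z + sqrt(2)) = z^3 - 7*z^2 - 2*z + 14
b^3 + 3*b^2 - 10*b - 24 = (b - 3)*(b + 2)*(b + 4)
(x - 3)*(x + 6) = x^2 + 3*x - 18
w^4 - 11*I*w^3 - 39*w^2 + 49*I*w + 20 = (w - 5*I)*(w - 4*I)*(w - I)^2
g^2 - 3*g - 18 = (g - 6)*(g + 3)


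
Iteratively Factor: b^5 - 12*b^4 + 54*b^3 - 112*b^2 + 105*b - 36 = (b - 3)*(b^4 - 9*b^3 + 27*b^2 - 31*b + 12) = (b - 3)*(b - 1)*(b^3 - 8*b^2 + 19*b - 12) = (b - 3)^2*(b - 1)*(b^2 - 5*b + 4) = (b - 4)*(b - 3)^2*(b - 1)*(b - 1)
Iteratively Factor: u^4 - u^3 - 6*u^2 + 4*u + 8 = (u + 2)*(u^3 - 3*u^2 + 4) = (u - 2)*(u + 2)*(u^2 - u - 2) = (u - 2)^2*(u + 2)*(u + 1)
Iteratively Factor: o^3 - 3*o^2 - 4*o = (o + 1)*(o^2 - 4*o) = (o - 4)*(o + 1)*(o)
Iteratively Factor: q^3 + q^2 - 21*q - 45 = (q + 3)*(q^2 - 2*q - 15) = (q + 3)^2*(q - 5)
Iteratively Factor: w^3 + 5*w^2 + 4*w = (w + 1)*(w^2 + 4*w) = w*(w + 1)*(w + 4)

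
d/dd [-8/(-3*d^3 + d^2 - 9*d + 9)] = 8*(-9*d^2 + 2*d - 9)/(3*d^3 - d^2 + 9*d - 9)^2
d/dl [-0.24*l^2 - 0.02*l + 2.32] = -0.48*l - 0.02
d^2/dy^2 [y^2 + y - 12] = 2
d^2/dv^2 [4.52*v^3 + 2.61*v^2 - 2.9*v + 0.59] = 27.12*v + 5.22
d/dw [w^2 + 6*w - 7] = 2*w + 6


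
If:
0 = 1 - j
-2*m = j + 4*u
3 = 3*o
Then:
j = 1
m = -2*u - 1/2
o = 1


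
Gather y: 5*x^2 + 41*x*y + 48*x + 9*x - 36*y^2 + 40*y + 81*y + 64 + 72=5*x^2 + 57*x - 36*y^2 + y*(41*x + 121) + 136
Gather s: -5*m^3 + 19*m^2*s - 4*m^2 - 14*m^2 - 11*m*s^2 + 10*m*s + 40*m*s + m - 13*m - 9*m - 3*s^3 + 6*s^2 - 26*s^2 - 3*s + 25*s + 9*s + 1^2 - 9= -5*m^3 - 18*m^2 - 21*m - 3*s^3 + s^2*(-11*m - 20) + s*(19*m^2 + 50*m + 31) - 8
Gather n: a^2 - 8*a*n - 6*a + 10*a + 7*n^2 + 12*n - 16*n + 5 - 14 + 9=a^2 + 4*a + 7*n^2 + n*(-8*a - 4)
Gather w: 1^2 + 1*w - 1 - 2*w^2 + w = -2*w^2 + 2*w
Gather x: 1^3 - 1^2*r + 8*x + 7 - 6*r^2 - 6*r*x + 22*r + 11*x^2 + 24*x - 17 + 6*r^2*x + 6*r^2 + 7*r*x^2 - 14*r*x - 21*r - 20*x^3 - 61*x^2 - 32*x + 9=-20*x^3 + x^2*(7*r - 50) + x*(6*r^2 - 20*r)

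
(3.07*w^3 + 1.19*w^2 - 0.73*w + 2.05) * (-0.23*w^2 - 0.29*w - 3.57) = -0.7061*w^5 - 1.164*w^4 - 11.1371*w^3 - 4.5081*w^2 + 2.0116*w - 7.3185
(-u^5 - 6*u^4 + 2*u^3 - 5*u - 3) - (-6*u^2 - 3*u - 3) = -u^5 - 6*u^4 + 2*u^3 + 6*u^2 - 2*u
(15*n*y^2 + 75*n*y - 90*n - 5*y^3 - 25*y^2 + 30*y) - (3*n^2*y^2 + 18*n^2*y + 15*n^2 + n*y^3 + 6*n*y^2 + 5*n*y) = -3*n^2*y^2 - 18*n^2*y - 15*n^2 - n*y^3 + 9*n*y^2 + 70*n*y - 90*n - 5*y^3 - 25*y^2 + 30*y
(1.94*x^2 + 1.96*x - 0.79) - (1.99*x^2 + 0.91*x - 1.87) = -0.05*x^2 + 1.05*x + 1.08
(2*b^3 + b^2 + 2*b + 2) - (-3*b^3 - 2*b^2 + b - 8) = 5*b^3 + 3*b^2 + b + 10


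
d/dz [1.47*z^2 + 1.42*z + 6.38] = 2.94*z + 1.42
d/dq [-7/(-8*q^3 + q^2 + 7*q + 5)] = 7*(-24*q^2 + 2*q + 7)/(-8*q^3 + q^2 + 7*q + 5)^2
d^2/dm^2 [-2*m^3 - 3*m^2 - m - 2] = -12*m - 6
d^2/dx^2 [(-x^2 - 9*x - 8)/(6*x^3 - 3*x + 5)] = 4*(-18*x^6 - 486*x^5 - 891*x^4 + 24*x^3 + 1026*x^2 + 360*x - 116)/(216*x^9 - 324*x^7 + 540*x^6 + 162*x^5 - 540*x^4 + 423*x^3 + 135*x^2 - 225*x + 125)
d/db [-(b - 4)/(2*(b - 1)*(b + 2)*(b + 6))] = (b^3 - 5*b^2/2 - 28*b - 2)/(b^6 + 14*b^5 + 57*b^4 + 32*b^3 - 152*b^2 - 96*b + 144)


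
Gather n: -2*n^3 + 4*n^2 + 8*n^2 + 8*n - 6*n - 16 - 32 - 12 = -2*n^3 + 12*n^2 + 2*n - 60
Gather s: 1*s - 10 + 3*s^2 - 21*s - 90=3*s^2 - 20*s - 100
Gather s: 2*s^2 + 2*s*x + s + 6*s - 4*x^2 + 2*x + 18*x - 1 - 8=2*s^2 + s*(2*x + 7) - 4*x^2 + 20*x - 9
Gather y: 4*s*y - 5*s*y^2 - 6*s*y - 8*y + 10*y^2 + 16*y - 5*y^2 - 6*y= y^2*(5 - 5*s) + y*(2 - 2*s)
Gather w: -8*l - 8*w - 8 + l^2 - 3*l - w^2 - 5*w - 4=l^2 - 11*l - w^2 - 13*w - 12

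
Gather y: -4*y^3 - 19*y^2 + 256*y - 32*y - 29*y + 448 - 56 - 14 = -4*y^3 - 19*y^2 + 195*y + 378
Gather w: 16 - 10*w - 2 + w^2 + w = w^2 - 9*w + 14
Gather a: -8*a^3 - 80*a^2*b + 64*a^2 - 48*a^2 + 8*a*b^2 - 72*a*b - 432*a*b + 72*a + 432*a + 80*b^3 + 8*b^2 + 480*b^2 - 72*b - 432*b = -8*a^3 + a^2*(16 - 80*b) + a*(8*b^2 - 504*b + 504) + 80*b^3 + 488*b^2 - 504*b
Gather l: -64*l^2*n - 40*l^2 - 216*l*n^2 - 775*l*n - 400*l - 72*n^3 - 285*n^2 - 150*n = l^2*(-64*n - 40) + l*(-216*n^2 - 775*n - 400) - 72*n^3 - 285*n^2 - 150*n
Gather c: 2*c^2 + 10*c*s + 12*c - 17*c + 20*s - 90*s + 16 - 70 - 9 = 2*c^2 + c*(10*s - 5) - 70*s - 63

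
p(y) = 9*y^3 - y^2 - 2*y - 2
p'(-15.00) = 6103.00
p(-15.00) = -30572.00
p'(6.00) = 958.00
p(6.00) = 1894.00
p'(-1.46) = 58.47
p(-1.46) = -29.22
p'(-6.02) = 988.53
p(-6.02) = -1989.71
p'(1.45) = 51.87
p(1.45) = 20.44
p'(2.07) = 109.55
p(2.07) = 69.40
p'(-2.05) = 115.57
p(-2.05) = -79.64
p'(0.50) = 3.75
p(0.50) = -2.12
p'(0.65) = 8.11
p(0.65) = -1.25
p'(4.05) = 432.77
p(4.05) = 571.37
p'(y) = 27*y^2 - 2*y - 2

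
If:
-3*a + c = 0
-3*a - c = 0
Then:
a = 0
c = 0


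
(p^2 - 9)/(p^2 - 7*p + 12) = (p + 3)/(p - 4)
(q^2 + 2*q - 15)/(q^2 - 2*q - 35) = (q - 3)/(q - 7)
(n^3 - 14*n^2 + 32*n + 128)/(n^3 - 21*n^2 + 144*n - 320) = (n + 2)/(n - 5)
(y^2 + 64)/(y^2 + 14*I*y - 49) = (y^2 + 64)/(y^2 + 14*I*y - 49)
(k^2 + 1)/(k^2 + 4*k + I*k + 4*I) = (k - I)/(k + 4)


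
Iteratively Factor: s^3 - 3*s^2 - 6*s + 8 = (s + 2)*(s^2 - 5*s + 4) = (s - 4)*(s + 2)*(s - 1)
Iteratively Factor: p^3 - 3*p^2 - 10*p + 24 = (p - 4)*(p^2 + p - 6) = (p - 4)*(p - 2)*(p + 3)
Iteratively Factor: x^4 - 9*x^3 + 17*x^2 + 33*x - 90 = (x - 3)*(x^3 - 6*x^2 - x + 30) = (x - 5)*(x - 3)*(x^2 - x - 6) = (x - 5)*(x - 3)*(x + 2)*(x - 3)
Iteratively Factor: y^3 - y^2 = (y)*(y^2 - y) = y^2*(y - 1)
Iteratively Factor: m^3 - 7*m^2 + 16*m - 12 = (m - 2)*(m^2 - 5*m + 6) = (m - 2)^2*(m - 3)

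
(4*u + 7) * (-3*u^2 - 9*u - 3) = -12*u^3 - 57*u^2 - 75*u - 21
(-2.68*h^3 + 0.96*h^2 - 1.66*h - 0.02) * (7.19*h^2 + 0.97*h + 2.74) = -19.2692*h^5 + 4.3028*h^4 - 18.3474*h^3 + 0.8764*h^2 - 4.5678*h - 0.0548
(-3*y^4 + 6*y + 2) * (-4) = 12*y^4 - 24*y - 8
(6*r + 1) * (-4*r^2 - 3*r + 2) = -24*r^3 - 22*r^2 + 9*r + 2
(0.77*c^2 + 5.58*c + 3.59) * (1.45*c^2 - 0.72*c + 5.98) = 1.1165*c^4 + 7.5366*c^3 + 5.7925*c^2 + 30.7836*c + 21.4682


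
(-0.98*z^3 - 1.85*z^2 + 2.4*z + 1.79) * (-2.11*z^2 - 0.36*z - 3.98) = 2.0678*z^5 + 4.2563*z^4 - 0.497599999999999*z^3 + 2.7221*z^2 - 10.1964*z - 7.1242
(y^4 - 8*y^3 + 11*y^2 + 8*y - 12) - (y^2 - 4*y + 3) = y^4 - 8*y^3 + 10*y^2 + 12*y - 15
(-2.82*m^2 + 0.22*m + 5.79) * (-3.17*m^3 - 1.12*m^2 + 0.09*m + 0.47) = 8.9394*m^5 + 2.461*m^4 - 18.8545*m^3 - 7.7904*m^2 + 0.6245*m + 2.7213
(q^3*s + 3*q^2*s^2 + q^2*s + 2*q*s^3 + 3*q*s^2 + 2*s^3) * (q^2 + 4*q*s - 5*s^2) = q^5*s + 7*q^4*s^2 + q^4*s + 9*q^3*s^3 + 7*q^3*s^2 - 7*q^2*s^4 + 9*q^2*s^3 - 10*q*s^5 - 7*q*s^4 - 10*s^5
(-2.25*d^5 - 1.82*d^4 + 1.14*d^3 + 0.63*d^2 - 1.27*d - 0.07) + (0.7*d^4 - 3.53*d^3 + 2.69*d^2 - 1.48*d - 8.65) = -2.25*d^5 - 1.12*d^4 - 2.39*d^3 + 3.32*d^2 - 2.75*d - 8.72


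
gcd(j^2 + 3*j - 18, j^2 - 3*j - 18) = 1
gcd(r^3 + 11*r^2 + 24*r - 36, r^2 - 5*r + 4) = r - 1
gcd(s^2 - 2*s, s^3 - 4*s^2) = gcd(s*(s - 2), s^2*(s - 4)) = s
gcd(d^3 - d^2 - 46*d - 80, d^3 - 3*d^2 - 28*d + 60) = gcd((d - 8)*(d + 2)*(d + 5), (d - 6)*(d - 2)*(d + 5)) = d + 5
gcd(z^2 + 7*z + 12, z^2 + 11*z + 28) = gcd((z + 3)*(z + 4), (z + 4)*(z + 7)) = z + 4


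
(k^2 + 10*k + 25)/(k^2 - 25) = (k + 5)/(k - 5)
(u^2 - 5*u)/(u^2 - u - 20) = u/(u + 4)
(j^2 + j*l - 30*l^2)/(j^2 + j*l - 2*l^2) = (j^2 + j*l - 30*l^2)/(j^2 + j*l - 2*l^2)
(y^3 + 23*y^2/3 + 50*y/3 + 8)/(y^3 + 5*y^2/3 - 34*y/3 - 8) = (y + 3)/(y - 3)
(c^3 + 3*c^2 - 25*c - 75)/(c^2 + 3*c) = c - 25/c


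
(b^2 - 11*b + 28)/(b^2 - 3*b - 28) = (b - 4)/(b + 4)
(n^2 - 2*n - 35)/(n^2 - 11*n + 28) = (n + 5)/(n - 4)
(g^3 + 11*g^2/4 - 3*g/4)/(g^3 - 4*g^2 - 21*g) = (g - 1/4)/(g - 7)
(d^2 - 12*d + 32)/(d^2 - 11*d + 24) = (d - 4)/(d - 3)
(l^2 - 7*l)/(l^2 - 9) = l*(l - 7)/(l^2 - 9)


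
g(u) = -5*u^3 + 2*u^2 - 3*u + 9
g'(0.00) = -3.00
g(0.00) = 9.00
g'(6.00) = -519.00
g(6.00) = -1017.00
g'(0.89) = -11.32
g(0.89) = 4.39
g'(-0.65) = -11.94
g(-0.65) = 13.17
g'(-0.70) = -13.15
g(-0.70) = 13.80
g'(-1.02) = -22.69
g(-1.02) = 19.45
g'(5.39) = -417.22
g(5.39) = -732.02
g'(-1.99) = -70.36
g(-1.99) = 62.29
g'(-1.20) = -29.40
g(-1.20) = 24.12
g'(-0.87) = -17.83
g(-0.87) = 16.42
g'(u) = -15*u^2 + 4*u - 3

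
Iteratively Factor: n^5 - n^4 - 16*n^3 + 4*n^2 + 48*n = (n)*(n^4 - n^3 - 16*n^2 + 4*n + 48) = n*(n - 2)*(n^3 + n^2 - 14*n - 24) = n*(n - 2)*(n + 3)*(n^2 - 2*n - 8) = n*(n - 4)*(n - 2)*(n + 3)*(n + 2)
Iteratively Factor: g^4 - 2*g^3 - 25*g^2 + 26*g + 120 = (g + 2)*(g^3 - 4*g^2 - 17*g + 60) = (g + 2)*(g + 4)*(g^2 - 8*g + 15) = (g - 5)*(g + 2)*(g + 4)*(g - 3)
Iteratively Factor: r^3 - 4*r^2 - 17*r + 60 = (r - 5)*(r^2 + r - 12) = (r - 5)*(r - 3)*(r + 4)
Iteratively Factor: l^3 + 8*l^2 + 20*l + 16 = (l + 2)*(l^2 + 6*l + 8) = (l + 2)^2*(l + 4)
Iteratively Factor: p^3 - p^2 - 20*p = (p - 5)*(p^2 + 4*p) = p*(p - 5)*(p + 4)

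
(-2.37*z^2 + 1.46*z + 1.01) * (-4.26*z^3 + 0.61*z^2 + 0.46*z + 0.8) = 10.0962*z^5 - 7.6653*z^4 - 4.5022*z^3 - 0.6083*z^2 + 1.6326*z + 0.808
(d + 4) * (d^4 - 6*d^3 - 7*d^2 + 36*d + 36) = d^5 - 2*d^4 - 31*d^3 + 8*d^2 + 180*d + 144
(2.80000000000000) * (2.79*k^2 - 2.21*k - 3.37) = 7.812*k^2 - 6.188*k - 9.436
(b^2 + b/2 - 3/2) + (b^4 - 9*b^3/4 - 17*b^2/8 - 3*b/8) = b^4 - 9*b^3/4 - 9*b^2/8 + b/8 - 3/2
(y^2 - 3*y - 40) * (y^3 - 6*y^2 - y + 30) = y^5 - 9*y^4 - 23*y^3 + 273*y^2 - 50*y - 1200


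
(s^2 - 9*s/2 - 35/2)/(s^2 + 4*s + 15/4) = 2*(s - 7)/(2*s + 3)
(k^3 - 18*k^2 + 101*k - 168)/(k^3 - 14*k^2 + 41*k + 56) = (k - 3)/(k + 1)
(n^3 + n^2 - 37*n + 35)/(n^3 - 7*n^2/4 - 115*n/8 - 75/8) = 8*(n^2 + 6*n - 7)/(8*n^2 + 26*n + 15)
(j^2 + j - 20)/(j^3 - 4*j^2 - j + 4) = (j + 5)/(j^2 - 1)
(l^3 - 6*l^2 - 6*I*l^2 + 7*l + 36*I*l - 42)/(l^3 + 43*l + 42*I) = (l - 6)/(l + 6*I)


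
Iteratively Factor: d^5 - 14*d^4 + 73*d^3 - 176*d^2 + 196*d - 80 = (d - 5)*(d^4 - 9*d^3 + 28*d^2 - 36*d + 16) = (d - 5)*(d - 1)*(d^3 - 8*d^2 + 20*d - 16) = (d - 5)*(d - 2)*(d - 1)*(d^2 - 6*d + 8) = (d - 5)*(d - 2)^2*(d - 1)*(d - 4)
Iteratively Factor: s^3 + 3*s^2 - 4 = (s - 1)*(s^2 + 4*s + 4) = (s - 1)*(s + 2)*(s + 2)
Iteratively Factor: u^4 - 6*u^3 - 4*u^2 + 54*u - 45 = (u + 3)*(u^3 - 9*u^2 + 23*u - 15) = (u - 3)*(u + 3)*(u^2 - 6*u + 5) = (u - 5)*(u - 3)*(u + 3)*(u - 1)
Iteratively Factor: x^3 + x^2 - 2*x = (x - 1)*(x^2 + 2*x) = (x - 1)*(x + 2)*(x)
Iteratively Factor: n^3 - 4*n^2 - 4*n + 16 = (n + 2)*(n^2 - 6*n + 8) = (n - 2)*(n + 2)*(n - 4)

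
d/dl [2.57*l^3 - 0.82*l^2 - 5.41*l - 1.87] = 7.71*l^2 - 1.64*l - 5.41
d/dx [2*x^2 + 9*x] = 4*x + 9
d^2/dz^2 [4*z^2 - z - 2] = 8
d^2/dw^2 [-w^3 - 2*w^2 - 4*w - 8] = -6*w - 4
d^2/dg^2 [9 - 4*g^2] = -8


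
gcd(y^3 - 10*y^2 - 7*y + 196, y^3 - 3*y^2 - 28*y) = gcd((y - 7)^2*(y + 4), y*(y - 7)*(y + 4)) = y^2 - 3*y - 28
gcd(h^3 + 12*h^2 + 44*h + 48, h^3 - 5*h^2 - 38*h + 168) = h + 6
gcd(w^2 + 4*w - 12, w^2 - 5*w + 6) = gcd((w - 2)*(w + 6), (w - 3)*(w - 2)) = w - 2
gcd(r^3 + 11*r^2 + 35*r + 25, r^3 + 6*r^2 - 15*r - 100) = r^2 + 10*r + 25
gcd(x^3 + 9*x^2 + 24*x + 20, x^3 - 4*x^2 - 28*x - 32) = x^2 + 4*x + 4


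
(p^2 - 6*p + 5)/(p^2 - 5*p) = (p - 1)/p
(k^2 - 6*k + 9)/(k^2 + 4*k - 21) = (k - 3)/(k + 7)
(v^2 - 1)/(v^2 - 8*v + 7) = (v + 1)/(v - 7)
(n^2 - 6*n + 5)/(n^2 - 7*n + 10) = (n - 1)/(n - 2)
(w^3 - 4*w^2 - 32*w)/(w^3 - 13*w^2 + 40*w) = (w + 4)/(w - 5)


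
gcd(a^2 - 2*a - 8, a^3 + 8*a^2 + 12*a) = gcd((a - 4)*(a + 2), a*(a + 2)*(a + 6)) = a + 2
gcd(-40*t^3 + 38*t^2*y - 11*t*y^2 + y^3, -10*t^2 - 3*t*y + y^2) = -5*t + y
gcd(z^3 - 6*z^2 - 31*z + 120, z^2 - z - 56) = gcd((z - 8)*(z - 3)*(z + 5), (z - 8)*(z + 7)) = z - 8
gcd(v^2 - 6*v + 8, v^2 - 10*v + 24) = v - 4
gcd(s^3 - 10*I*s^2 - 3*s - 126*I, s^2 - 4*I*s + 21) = s^2 - 4*I*s + 21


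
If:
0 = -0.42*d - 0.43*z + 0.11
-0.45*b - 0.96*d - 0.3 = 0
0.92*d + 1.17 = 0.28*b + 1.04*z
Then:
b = 0.25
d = -0.43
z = 0.68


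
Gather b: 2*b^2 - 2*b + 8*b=2*b^2 + 6*b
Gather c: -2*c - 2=-2*c - 2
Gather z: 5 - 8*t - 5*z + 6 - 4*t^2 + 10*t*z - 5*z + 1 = -4*t^2 - 8*t + z*(10*t - 10) + 12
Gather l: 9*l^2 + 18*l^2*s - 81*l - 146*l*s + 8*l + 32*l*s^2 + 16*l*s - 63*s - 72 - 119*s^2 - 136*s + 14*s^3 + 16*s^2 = l^2*(18*s + 9) + l*(32*s^2 - 130*s - 73) + 14*s^3 - 103*s^2 - 199*s - 72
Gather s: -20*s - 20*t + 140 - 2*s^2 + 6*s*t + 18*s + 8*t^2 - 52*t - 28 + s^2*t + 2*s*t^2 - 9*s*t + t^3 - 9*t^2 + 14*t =s^2*(t - 2) + s*(2*t^2 - 3*t - 2) + t^3 - t^2 - 58*t + 112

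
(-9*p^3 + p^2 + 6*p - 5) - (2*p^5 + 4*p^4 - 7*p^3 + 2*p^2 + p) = -2*p^5 - 4*p^4 - 2*p^3 - p^2 + 5*p - 5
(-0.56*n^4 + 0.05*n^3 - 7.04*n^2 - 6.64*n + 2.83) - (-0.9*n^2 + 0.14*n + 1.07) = -0.56*n^4 + 0.05*n^3 - 6.14*n^2 - 6.78*n + 1.76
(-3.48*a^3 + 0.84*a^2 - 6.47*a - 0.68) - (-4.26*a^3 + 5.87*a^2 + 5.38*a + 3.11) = 0.78*a^3 - 5.03*a^2 - 11.85*a - 3.79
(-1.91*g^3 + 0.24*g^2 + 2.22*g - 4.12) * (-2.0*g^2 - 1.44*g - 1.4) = 3.82*g^5 + 2.2704*g^4 - 2.1116*g^3 + 4.7072*g^2 + 2.8248*g + 5.768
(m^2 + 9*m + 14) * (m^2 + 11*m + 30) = m^4 + 20*m^3 + 143*m^2 + 424*m + 420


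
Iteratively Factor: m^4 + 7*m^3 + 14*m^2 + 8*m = (m + 2)*(m^3 + 5*m^2 + 4*m) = (m + 2)*(m + 4)*(m^2 + m) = m*(m + 2)*(m + 4)*(m + 1)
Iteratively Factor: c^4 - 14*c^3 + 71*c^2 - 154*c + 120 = (c - 3)*(c^3 - 11*c^2 + 38*c - 40) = (c - 4)*(c - 3)*(c^2 - 7*c + 10) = (c - 5)*(c - 4)*(c - 3)*(c - 2)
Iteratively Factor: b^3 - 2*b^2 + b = (b - 1)*(b^2 - b) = (b - 1)^2*(b)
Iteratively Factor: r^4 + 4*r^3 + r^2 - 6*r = (r + 3)*(r^3 + r^2 - 2*r) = r*(r + 3)*(r^2 + r - 2) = r*(r + 2)*(r + 3)*(r - 1)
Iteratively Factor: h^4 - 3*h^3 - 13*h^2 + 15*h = (h)*(h^3 - 3*h^2 - 13*h + 15) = h*(h - 5)*(h^2 + 2*h - 3) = h*(h - 5)*(h + 3)*(h - 1)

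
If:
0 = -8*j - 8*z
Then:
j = -z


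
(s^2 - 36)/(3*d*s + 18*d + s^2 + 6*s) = (s - 6)/(3*d + s)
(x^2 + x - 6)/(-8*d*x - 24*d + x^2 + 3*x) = (x - 2)/(-8*d + x)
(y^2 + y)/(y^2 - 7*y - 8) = y/(y - 8)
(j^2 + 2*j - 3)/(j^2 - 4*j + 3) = (j + 3)/(j - 3)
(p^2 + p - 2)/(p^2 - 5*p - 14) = (p - 1)/(p - 7)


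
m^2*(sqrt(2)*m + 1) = sqrt(2)*m^3 + m^2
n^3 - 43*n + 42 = (n - 6)*(n - 1)*(n + 7)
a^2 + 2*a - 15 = (a - 3)*(a + 5)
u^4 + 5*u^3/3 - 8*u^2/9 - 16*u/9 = u*(u - 1)*(u + 4/3)^2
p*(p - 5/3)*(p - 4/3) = p^3 - 3*p^2 + 20*p/9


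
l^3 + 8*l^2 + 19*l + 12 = (l + 1)*(l + 3)*(l + 4)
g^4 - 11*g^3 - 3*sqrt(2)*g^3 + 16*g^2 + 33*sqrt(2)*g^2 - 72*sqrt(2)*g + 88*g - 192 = (g - 8)*(g - 3)*(g - 4*sqrt(2))*(g + sqrt(2))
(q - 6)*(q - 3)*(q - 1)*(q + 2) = q^4 - 8*q^3 + 7*q^2 + 36*q - 36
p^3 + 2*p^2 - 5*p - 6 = (p - 2)*(p + 1)*(p + 3)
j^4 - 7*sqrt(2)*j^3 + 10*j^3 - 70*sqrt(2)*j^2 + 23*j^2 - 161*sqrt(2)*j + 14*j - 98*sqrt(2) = (j + 1)*(j + 2)*(j + 7)*(j - 7*sqrt(2))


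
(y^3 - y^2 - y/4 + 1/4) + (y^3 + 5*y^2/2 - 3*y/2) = 2*y^3 + 3*y^2/2 - 7*y/4 + 1/4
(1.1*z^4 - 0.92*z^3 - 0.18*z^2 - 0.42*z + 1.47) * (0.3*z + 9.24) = 0.33*z^5 + 9.888*z^4 - 8.5548*z^3 - 1.7892*z^2 - 3.4398*z + 13.5828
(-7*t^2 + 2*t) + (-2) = -7*t^2 + 2*t - 2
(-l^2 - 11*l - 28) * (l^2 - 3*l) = -l^4 - 8*l^3 + 5*l^2 + 84*l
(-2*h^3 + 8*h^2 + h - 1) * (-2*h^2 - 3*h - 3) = 4*h^5 - 10*h^4 - 20*h^3 - 25*h^2 + 3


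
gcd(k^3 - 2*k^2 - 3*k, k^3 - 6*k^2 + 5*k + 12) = k^2 - 2*k - 3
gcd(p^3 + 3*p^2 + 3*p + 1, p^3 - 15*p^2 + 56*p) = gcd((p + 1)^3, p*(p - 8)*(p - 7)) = 1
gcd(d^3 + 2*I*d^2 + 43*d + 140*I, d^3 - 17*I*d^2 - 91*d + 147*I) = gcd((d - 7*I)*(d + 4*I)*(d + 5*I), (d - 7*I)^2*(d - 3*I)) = d - 7*I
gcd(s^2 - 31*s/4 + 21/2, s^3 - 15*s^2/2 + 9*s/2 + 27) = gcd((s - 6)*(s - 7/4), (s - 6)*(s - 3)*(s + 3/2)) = s - 6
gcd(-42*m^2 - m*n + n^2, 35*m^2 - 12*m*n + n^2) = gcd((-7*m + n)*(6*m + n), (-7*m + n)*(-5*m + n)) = 7*m - n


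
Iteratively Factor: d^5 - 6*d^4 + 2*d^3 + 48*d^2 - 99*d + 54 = (d + 3)*(d^4 - 9*d^3 + 29*d^2 - 39*d + 18) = (d - 1)*(d + 3)*(d^3 - 8*d^2 + 21*d - 18) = (d - 2)*(d - 1)*(d + 3)*(d^2 - 6*d + 9) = (d - 3)*(d - 2)*(d - 1)*(d + 3)*(d - 3)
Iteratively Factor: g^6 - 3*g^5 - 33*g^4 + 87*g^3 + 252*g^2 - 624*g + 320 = (g + 4)*(g^5 - 7*g^4 - 5*g^3 + 107*g^2 - 176*g + 80) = (g - 4)*(g + 4)*(g^4 - 3*g^3 - 17*g^2 + 39*g - 20) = (g - 4)*(g + 4)^2*(g^3 - 7*g^2 + 11*g - 5) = (g - 4)*(g - 1)*(g + 4)^2*(g^2 - 6*g + 5) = (g - 4)*(g - 1)^2*(g + 4)^2*(g - 5)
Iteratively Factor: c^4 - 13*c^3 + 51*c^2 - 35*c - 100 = (c - 5)*(c^3 - 8*c^2 + 11*c + 20) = (c - 5)^2*(c^2 - 3*c - 4) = (c - 5)^2*(c - 4)*(c + 1)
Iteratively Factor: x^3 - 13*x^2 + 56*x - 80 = (x - 4)*(x^2 - 9*x + 20) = (x - 4)^2*(x - 5)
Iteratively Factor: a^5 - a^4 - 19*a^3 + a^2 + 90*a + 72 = (a - 3)*(a^4 + 2*a^3 - 13*a^2 - 38*a - 24) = (a - 3)*(a + 1)*(a^3 + a^2 - 14*a - 24) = (a - 3)*(a + 1)*(a + 2)*(a^2 - a - 12) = (a - 4)*(a - 3)*(a + 1)*(a + 2)*(a + 3)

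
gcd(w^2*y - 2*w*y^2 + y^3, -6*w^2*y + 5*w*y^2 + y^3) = -w*y + y^2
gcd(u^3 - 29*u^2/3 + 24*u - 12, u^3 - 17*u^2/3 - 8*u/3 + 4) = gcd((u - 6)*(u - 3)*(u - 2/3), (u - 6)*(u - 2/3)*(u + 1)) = u^2 - 20*u/3 + 4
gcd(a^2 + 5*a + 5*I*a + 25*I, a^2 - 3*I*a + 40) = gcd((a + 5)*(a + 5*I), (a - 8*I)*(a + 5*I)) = a + 5*I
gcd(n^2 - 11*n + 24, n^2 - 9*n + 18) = n - 3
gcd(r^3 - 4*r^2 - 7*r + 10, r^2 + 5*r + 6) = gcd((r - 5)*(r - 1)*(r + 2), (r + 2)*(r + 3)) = r + 2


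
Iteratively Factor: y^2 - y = (y)*(y - 1)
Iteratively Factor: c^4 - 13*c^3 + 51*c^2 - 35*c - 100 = (c - 4)*(c^3 - 9*c^2 + 15*c + 25) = (c - 5)*(c - 4)*(c^2 - 4*c - 5) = (c - 5)^2*(c - 4)*(c + 1)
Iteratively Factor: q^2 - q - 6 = (q + 2)*(q - 3)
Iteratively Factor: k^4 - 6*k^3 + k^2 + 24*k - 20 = (k - 1)*(k^3 - 5*k^2 - 4*k + 20) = (k - 1)*(k + 2)*(k^2 - 7*k + 10) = (k - 5)*(k - 1)*(k + 2)*(k - 2)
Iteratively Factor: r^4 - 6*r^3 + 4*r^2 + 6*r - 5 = (r - 1)*(r^3 - 5*r^2 - r + 5) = (r - 5)*(r - 1)*(r^2 - 1) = (r - 5)*(r - 1)^2*(r + 1)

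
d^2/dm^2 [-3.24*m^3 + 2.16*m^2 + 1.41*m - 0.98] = 4.32 - 19.44*m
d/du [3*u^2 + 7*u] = 6*u + 7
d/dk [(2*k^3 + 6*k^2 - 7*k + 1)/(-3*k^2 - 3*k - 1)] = (-6*k^4 - 12*k^3 - 45*k^2 - 6*k + 10)/(9*k^4 + 18*k^3 + 15*k^2 + 6*k + 1)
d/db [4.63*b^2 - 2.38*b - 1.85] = 9.26*b - 2.38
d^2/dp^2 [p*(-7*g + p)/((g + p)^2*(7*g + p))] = 2*(784*g^4 - 245*g^3*p - 189*g^2*p^2 - 23*g*p^3 + p^4)/(343*g^7 + 1519*g^6*p + 2667*g^5*p^2 + 2339*g^4*p^3 + 1061*g^3*p^4 + 237*g^2*p^5 + 25*g*p^6 + p^7)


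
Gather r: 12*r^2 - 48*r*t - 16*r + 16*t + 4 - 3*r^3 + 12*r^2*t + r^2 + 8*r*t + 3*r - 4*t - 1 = -3*r^3 + r^2*(12*t + 13) + r*(-40*t - 13) + 12*t + 3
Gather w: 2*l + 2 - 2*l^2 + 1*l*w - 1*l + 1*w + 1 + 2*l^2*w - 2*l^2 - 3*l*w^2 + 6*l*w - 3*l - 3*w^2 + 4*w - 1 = -4*l^2 - 2*l + w^2*(-3*l - 3) + w*(2*l^2 + 7*l + 5) + 2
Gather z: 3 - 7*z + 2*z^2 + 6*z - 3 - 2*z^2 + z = 0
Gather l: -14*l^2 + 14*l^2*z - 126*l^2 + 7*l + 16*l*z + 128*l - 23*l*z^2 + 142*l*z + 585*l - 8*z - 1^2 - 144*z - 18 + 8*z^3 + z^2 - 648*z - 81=l^2*(14*z - 140) + l*(-23*z^2 + 158*z + 720) + 8*z^3 + z^2 - 800*z - 100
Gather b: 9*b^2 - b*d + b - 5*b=9*b^2 + b*(-d - 4)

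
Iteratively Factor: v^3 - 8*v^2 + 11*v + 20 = (v - 4)*(v^2 - 4*v - 5) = (v - 5)*(v - 4)*(v + 1)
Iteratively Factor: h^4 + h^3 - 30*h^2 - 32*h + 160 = (h - 2)*(h^3 + 3*h^2 - 24*h - 80) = (h - 2)*(h + 4)*(h^2 - h - 20) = (h - 2)*(h + 4)^2*(h - 5)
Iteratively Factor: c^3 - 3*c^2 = (c - 3)*(c^2) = c*(c - 3)*(c)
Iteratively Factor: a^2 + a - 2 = (a - 1)*(a + 2)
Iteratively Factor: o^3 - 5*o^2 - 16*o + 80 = (o + 4)*(o^2 - 9*o + 20) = (o - 5)*(o + 4)*(o - 4)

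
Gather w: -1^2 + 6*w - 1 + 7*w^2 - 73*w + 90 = 7*w^2 - 67*w + 88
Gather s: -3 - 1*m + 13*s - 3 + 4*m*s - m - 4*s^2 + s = -2*m - 4*s^2 + s*(4*m + 14) - 6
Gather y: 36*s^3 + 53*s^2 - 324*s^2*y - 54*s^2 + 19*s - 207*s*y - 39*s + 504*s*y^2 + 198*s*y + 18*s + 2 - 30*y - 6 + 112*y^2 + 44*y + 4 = 36*s^3 - s^2 - 2*s + y^2*(504*s + 112) + y*(-324*s^2 - 9*s + 14)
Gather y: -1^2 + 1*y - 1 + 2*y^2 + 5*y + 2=2*y^2 + 6*y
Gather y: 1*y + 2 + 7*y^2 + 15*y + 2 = 7*y^2 + 16*y + 4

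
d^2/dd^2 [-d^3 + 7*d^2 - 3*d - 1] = 14 - 6*d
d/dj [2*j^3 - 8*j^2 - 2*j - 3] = 6*j^2 - 16*j - 2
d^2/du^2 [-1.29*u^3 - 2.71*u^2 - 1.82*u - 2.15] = -7.74*u - 5.42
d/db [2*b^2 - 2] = 4*b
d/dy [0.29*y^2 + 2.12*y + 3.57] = 0.58*y + 2.12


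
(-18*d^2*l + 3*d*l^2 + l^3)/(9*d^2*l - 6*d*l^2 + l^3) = (-6*d - l)/(3*d - l)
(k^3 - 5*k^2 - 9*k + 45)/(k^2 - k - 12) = (k^2 - 8*k + 15)/(k - 4)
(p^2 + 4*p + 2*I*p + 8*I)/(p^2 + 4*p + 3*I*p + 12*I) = (p + 2*I)/(p + 3*I)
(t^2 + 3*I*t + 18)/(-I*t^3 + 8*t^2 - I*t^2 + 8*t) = (-t^2 - 3*I*t - 18)/(t*(I*t^2 - 8*t + I*t - 8))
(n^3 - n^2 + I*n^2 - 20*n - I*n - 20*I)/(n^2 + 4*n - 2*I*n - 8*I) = (n^2 + n*(-5 + I) - 5*I)/(n - 2*I)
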